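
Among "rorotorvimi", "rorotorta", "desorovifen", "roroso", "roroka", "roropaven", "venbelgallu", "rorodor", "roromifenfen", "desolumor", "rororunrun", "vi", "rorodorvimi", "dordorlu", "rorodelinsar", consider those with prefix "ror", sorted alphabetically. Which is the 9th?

rorotorta

DFS of the "ror" subtree visits, in order: "rorodelinsar", "rorodor", "rorodorvimi", "roroka", "roromifenfen", "roropaven", "rororunrun", "roroso", "rorotorta", "rorotorvimi"
Position 9: rorotorta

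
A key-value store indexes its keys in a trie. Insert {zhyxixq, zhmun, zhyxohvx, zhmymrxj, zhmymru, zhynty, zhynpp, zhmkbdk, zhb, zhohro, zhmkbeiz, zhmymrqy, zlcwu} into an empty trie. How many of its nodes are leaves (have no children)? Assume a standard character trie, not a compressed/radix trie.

Leaves are exactly the stored words that no other stored word extends.
Those words: "zhb", "zhmkbdk", "zhmkbeiz", "zhmun", "zhmymrqy", "zhmymru", "zhmymrxj", "zhohro", "zhynpp", "zhynty", "zhyxixq", "zhyxohvx", "zlcwu"
Leaf count: 13

13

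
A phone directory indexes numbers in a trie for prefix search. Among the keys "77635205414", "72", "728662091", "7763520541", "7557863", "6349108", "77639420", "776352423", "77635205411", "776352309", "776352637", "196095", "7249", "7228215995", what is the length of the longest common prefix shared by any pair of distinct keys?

10

Look for the deepest trie node that still has at least two words in its subtree.
"7763520541" and "77635205411" agree on "7763520541" (10 characters) before diverging; nothing deeper is shared.
Longest shared-prefix length: 10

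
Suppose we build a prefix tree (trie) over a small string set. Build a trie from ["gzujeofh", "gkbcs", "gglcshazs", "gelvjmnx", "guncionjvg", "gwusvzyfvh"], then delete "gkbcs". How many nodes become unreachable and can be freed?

4

Walk "gkbcs" from the leaf back toward the root, removing each node that no remaining word uses.
The suffix "kbcs" (4 nodes) is used only by "gkbcs"; the node for "g" still has the child "z", so pruning stops there.
Nodes removed: 4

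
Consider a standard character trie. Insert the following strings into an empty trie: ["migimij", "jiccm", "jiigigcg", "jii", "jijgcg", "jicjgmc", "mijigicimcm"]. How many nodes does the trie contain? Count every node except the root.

Trie structure (* marks end of a word):
(root)
├─ j
│  └─ i
│     ├─ c
│     │  ├─ c
│     │  │  └─ m *
│     │  └─ j
│     │     └─ g
│     │        └─ m
│     │           └─ c *
│     ├─ i *
│     │  └─ g
│     │     └─ i
│     │        └─ g
│     │           └─ c
│     │              └─ g *
│     └─ j
│        └─ g
│           └─ c
│              └─ g *
└─ m
   └─ i
      ├─ g
      │  └─ i
      │     └─ m
      │        └─ i
      │           └─ j *
      └─ j
         └─ i
            └─ g
               └─ i
                  └─ c
                     └─ i
                        └─ m
                           └─ c
                              └─ m *
Counting every labelled node above: 35.

35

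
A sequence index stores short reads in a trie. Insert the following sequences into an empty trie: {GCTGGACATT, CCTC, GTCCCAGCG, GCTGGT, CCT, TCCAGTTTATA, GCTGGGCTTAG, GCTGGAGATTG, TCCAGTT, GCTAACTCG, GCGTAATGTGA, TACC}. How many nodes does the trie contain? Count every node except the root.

For each word, the new-node count is its length minus the longest prefix already in the trie:
  "GCTGGACATT" → 10 new (G, C, T, G, G, A, C, A, T, T)
  "CCTC" → 4 new (C, C, T, C)
  "GTCCCAGCG" → prefix "G" already present; 8 new (T, C, C, C, A, G, C, G)
  "GCTGGT" → prefix "GCTGG" already present; 1 new (T)
  "CCT" → prefix "CCT" already present; 0 new (none)
  "TCCAGTTTATA" → 11 new (T, C, C, A, G, T, T, T, A, T, A)
  "GCTGGGCTTAG" → prefix "GCTGG" already present; 6 new (G, C, T, T, A, G)
  "GCTGGAGATTG" → prefix "GCTGGA" already present; 5 new (G, A, T, T, G)
  "TCCAGTT" → prefix "TCCAGTT" already present; 0 new (none)
  "GCTAACTCG" → prefix "GCT" already present; 6 new (A, A, C, T, C, G)
  "GCGTAATGTGA" → prefix "GC" already present; 9 new (G, T, A, A, T, G, T, G, A)
  "TACC" → prefix "T" already present; 3 new (A, C, C)
Total nodes = 10 + 4 + 8 + 1 + 0 + 11 + 6 + 5 + 0 + 6 + 9 + 3 = 63

63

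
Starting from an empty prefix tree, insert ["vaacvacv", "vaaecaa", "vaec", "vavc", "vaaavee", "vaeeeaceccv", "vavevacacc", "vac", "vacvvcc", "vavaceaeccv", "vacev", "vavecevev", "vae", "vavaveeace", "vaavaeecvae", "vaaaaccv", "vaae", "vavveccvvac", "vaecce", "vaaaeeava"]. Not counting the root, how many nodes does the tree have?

88

Insert word by word; a character creates a node only if that edge doesn't already exist:
  "vaacvacv" → 8 new (v, a, a, c, v, a, c, v)
  "vaaecaa" → prefix "vaa" already present; 4 new (e, c, a, a)
  "vaec" → prefix "va" already present; 2 new (e, c)
  "vavc" → prefix "va" already present; 2 new (v, c)
  "vaaavee" → prefix "vaa" already present; 4 new (a, v, e, e)
  "vaeeeaceccv" → prefix "vae" already present; 8 new (e, e, a, c, e, c, c, v)
  "vavevacacc" → prefix "vav" already present; 7 new (e, v, a, c, a, c, c)
  "vac" → prefix "va" already present; 1 new (c)
  "vacvvcc" → prefix "vac" already present; 4 new (v, v, c, c)
  "vavaceaeccv" → prefix "vav" already present; 8 new (a, c, e, a, e, c, c, v)
  "vacev" → prefix "vac" already present; 2 new (e, v)
  "vavecevev" → prefix "vave" already present; 5 new (c, e, v, e, v)
  "vae" → prefix "vae" already present; 0 new (none)
  "vavaveeace" → prefix "vava" already present; 6 new (v, e, e, a, c, e)
  "vaavaeecvae" → prefix "vaa" already present; 8 new (v, a, e, e, c, v, a, e)
  "vaaaaccv" → prefix "vaaa" already present; 4 new (a, c, c, v)
  "vaae" → prefix "vaae" already present; 0 new (none)
  "vavveccvvac" → prefix "vav" already present; 8 new (v, e, c, c, v, v, a, c)
  "vaecce" → prefix "vaec" already present; 2 new (c, e)
  "vaaaeeava" → prefix "vaaa" already present; 5 new (e, e, a, v, a)
Total nodes = 8 + 4 + 2 + 2 + 4 + 8 + 7 + 1 + 4 + 8 + 2 + 5 + 0 + 6 + 8 + 4 + 0 + 8 + 2 + 5 = 88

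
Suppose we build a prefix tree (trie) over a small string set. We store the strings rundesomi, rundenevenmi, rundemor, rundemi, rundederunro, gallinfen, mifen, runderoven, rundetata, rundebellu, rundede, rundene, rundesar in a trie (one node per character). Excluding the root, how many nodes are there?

57

For each word, the new-node count is its length minus the longest prefix already in the trie:
  "rundesomi" → 9 new (r, u, n, d, e, s, o, m, i)
  "rundenevenmi" → prefix "runde" already present; 7 new (n, e, v, e, n, m, i)
  "rundemor" → prefix "runde" already present; 3 new (m, o, r)
  "rundemi" → prefix "rundem" already present; 1 new (i)
  "rundederunro" → prefix "runde" already present; 7 new (d, e, r, u, n, r, o)
  "gallinfen" → 9 new (g, a, l, l, i, n, f, e, n)
  "mifen" → 5 new (m, i, f, e, n)
  "runderoven" → prefix "runde" already present; 5 new (r, o, v, e, n)
  "rundetata" → prefix "runde" already present; 4 new (t, a, t, a)
  "rundebellu" → prefix "runde" already present; 5 new (b, e, l, l, u)
  "rundede" → prefix "rundede" already present; 0 new (none)
  "rundene" → prefix "rundene" already present; 0 new (none)
  "rundesar" → prefix "rundes" already present; 2 new (a, r)
Total nodes = 9 + 7 + 3 + 1 + 7 + 9 + 5 + 5 + 4 + 5 + 0 + 0 + 2 = 57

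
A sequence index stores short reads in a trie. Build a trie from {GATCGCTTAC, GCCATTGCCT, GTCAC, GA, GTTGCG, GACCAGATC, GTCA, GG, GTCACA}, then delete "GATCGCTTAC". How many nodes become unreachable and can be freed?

8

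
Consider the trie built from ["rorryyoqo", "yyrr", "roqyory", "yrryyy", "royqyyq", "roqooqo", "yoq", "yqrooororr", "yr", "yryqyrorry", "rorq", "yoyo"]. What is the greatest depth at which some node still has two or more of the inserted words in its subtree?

Look for the deepest trie node that still has at least two words in its subtree.
e.g. "roqooqo" and "roqyory" share the prefix "roq" of length 3; no pair shares a longer one.
Longest shared-prefix length: 3

3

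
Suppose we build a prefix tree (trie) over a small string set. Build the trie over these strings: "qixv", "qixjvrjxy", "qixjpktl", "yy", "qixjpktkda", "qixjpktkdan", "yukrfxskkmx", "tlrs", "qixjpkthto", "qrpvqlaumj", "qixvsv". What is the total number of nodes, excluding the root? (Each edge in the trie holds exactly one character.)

48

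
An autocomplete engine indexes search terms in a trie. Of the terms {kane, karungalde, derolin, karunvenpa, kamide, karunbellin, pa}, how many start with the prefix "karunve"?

1

Walk to "karunve"; the words in its subtree are exactly those with that prefix.
Matches: "karunvenpa"
Count: 1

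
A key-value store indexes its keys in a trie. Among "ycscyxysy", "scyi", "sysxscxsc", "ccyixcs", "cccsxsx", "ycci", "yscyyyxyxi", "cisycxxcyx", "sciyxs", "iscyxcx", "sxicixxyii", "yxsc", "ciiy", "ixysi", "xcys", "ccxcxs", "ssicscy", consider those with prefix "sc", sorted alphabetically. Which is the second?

scyi

Words with prefix "sc", in lexicographic order: "sciyxs", "scyi"
Position 2: scyi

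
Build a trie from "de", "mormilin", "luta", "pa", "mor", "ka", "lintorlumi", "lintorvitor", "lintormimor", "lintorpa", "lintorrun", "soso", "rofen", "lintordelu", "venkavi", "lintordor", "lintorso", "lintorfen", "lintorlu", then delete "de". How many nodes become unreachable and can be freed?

A node on "de"'s path can go only if nothing else ends at it or branches off below it.
No other word shares any prefix with "de", so all 2 of its nodes go.
Nodes removed: 2

2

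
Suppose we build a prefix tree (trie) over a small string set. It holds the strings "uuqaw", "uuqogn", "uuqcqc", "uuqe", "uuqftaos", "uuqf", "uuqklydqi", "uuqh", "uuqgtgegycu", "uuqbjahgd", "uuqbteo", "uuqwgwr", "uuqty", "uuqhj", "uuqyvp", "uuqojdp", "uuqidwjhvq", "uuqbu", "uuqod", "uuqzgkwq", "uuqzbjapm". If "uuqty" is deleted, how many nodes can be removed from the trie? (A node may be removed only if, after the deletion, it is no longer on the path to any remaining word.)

Walk "uuqty" from the leaf back toward the root, removing each node that no remaining word uses.
The suffix "ty" (2 nodes) is used only by "uuqty"; the node for "uuq" still has the child "a", so pruning stops there.
Nodes removed: 2

2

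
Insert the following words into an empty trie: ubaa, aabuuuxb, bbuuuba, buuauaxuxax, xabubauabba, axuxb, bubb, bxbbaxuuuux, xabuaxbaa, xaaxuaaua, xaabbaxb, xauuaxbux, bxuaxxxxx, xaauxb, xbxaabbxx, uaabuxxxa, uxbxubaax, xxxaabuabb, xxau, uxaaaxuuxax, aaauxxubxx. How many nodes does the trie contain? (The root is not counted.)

142

Count nodes per top-level branch (shared prefixes stored once):
  'a'-branch (aaauxxubxx, aabuuuxb, axuxb): 20 nodes
  'b'-branch (bbuuuba, bubb, buuauaxuxax, bxbbaxuuuux, bxuaxxxxx): 36 nodes
  'u'-branch (uaabuxxxa, ubaa, uxaaaxuuxax, uxbxubaax): 29 nodes
  'x'-branch (xaabbaxb, xaauxb, xaaxuaaua, xabuaxbaa, xabubauabba, xauuaxbux, xbxaabbxx, xxau, xxxaabuabb): 57 nodes
Sum: 142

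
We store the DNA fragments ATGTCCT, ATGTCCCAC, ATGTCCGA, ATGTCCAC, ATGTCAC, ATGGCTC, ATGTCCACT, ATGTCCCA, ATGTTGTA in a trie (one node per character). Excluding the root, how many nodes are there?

25

For each word, the new-node count is its length minus the longest prefix already in the trie:
  "ATGTCCT" → 7 new (A, T, G, T, C, C, T)
  "ATGTCCCAC" → prefix "ATGTCC" already present; 3 new (C, A, C)
  "ATGTCCGA" → prefix "ATGTCC" already present; 2 new (G, A)
  "ATGTCCAC" → prefix "ATGTCC" already present; 2 new (A, C)
  "ATGTCAC" → prefix "ATGTC" already present; 2 new (A, C)
  "ATGGCTC" → prefix "ATG" already present; 4 new (G, C, T, C)
  "ATGTCCACT" → prefix "ATGTCCAC" already present; 1 new (T)
  "ATGTCCCA" → prefix "ATGTCCCA" already present; 0 new (none)
  "ATGTTGTA" → prefix "ATGT" already present; 4 new (T, G, T, A)
Total nodes = 7 + 3 + 2 + 2 + 2 + 4 + 1 + 0 + 4 = 25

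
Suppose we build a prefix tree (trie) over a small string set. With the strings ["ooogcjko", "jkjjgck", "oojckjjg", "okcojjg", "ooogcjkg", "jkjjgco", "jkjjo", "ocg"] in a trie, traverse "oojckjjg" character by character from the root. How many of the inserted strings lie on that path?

1

Walk "oojckjjg" from the root; an end-of-word marker is hit whenever a stored word is a prefix of "oojckjjg".
Prefixes of the query that are stored words: "oojckjjg"
Count: 1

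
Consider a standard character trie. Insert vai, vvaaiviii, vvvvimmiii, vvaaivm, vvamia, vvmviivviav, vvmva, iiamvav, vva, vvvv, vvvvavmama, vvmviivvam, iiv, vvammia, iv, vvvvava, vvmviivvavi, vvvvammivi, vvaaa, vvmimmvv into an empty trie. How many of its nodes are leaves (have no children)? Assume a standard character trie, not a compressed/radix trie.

18

Leaves are exactly the stored words that no other stored word extends.
Those words: "iiamvav", "iiv", "iv", "vai", "vvaaa", "vvaaiviii", "vvaaivm", "vvamia", "vvammia", "vvmimmvv", "vvmva", "vvmviivvam", "vvmviivvavi", "vvmviivviav", "vvvvammivi", "vvvvava", "vvvvavmama", "vvvvimmiii"
Leaf count: 18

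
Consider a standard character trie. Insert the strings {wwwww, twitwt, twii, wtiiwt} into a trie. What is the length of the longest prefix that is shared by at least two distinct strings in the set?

3

Equivalently: take the maximum, over all pairs, of their longest common prefix length.
"twii" and "twitwt" agree on "twi" (3 characters) before diverging; nothing deeper is shared.
Longest shared-prefix length: 3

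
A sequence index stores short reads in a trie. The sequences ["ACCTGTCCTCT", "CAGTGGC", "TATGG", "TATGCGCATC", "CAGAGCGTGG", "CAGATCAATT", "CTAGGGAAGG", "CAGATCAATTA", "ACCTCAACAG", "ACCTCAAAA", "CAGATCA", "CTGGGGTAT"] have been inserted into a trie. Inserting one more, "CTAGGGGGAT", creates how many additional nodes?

Walking "CTAGGGGGAT" from the root, the first 6 characters ("CTAGGG") follow existing edges; "G" is the first miss.
Each of the 4 remaining characters creates one node.

4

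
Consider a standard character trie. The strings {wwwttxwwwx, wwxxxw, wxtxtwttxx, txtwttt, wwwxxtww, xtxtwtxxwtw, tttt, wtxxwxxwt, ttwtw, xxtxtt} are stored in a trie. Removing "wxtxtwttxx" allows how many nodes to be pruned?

9

Walk "wxtxtwttxx" from the leaf back toward the root, removing each node that no remaining word uses.
The suffix "xtxtwttxx" (9 nodes) is used only by "wxtxtwttxx"; the node for "w" still has the child "w", so pruning stops there.
Nodes removed: 9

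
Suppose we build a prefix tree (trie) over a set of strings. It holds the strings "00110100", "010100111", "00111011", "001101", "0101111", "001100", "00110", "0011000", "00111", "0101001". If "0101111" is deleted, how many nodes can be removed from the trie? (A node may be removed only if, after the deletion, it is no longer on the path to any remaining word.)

3

After clearing the end-marker at "0101111", prune upward until reaching a node still needed by another word.
The suffix "111" (3 nodes) is used only by "0101111"; the node for "0101" still has the child "0", so pruning stops there.
Nodes removed: 3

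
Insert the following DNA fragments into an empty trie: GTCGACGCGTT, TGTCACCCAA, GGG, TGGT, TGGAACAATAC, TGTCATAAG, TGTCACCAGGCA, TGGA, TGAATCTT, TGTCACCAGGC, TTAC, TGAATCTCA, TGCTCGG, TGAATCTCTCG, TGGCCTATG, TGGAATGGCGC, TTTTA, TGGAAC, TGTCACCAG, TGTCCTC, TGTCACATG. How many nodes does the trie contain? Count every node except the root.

Insert word by word; a character creates a node only if that edge doesn't already exist:
  "GTCGACGCGTT" → 11 new (G, T, C, G, A, C, G, C, G, T, T)
  "TGTCACCCAA" → 10 new (T, G, T, C, A, C, C, C, A, A)
  "GGG" → prefix "G" already present; 2 new (G, G)
  "TGGT" → prefix "TG" already present; 2 new (G, T)
  "TGGAACAATAC" → prefix "TGG" already present; 8 new (A, A, C, A, A, T, A, C)
  "TGTCATAAG" → prefix "TGTCA" already present; 4 new (T, A, A, G)
  "TGTCACCAGGCA" → prefix "TGTCACC" already present; 5 new (A, G, G, C, A)
  "TGGA" → prefix "TGGA" already present; 0 new (none)
  "TGAATCTT" → prefix "TG" already present; 6 new (A, A, T, C, T, T)
  "TGTCACCAGGC" → prefix "TGTCACCAGGC" already present; 0 new (none)
  "TTAC" → prefix "T" already present; 3 new (T, A, C)
  "TGAATCTCA" → prefix "TGAATCT" already present; 2 new (C, A)
  "TGCTCGG" → prefix "TG" already present; 5 new (C, T, C, G, G)
  "TGAATCTCTCG" → prefix "TGAATCTC" already present; 3 new (T, C, G)
  "TGGCCTATG" → prefix "TGG" already present; 6 new (C, C, T, A, T, G)
  "TGGAATGGCGC" → prefix "TGGAA" already present; 6 new (T, G, G, C, G, C)
  "TTTTA" → prefix "TT" already present; 3 new (T, T, A)
  "TGGAAC" → prefix "TGGAAC" already present; 0 new (none)
  "TGTCACCAG" → prefix "TGTCACCAG" already present; 0 new (none)
  "TGTCCTC" → prefix "TGTC" already present; 3 new (C, T, C)
  "TGTCACATG" → prefix "TGTCAC" already present; 3 new (A, T, G)
Total nodes = 11 + 10 + 2 + 2 + 8 + 4 + 5 + 0 + 6 + 0 + 3 + 2 + 5 + 3 + 6 + 6 + 3 + 0 + 0 + 3 + 3 = 82

82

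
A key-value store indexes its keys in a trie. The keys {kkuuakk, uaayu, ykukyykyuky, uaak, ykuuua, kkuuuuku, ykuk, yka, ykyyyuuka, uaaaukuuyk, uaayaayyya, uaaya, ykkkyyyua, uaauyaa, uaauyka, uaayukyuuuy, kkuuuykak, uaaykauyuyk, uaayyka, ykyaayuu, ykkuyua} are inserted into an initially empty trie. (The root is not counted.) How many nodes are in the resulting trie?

For each word, the new-node count is its length minus the longest prefix already in the trie:
  "kkuuakk" → 7 new (k, k, u, u, a, k, k)
  "uaayu" → 5 new (u, a, a, y, u)
  "ykukyykyuky" → 11 new (y, k, u, k, y, y, k, y, u, k, y)
  "uaak" → prefix "uaa" already present; 1 new (k)
  "ykuuua" → prefix "yku" already present; 3 new (u, u, a)
  "kkuuuuku" → prefix "kkuu" already present; 4 new (u, u, k, u)
  "ykuk" → prefix "ykuk" already present; 0 new (none)
  "yka" → prefix "yk" already present; 1 new (a)
  "ykyyyuuka" → prefix "yk" already present; 7 new (y, y, y, u, u, k, a)
  "uaaaukuuyk" → prefix "uaa" already present; 7 new (a, u, k, u, u, y, k)
  "uaayaayyya" → prefix "uaay" already present; 6 new (a, a, y, y, y, a)
  "uaaya" → prefix "uaaya" already present; 0 new (none)
  "ykkkyyyua" → prefix "yk" already present; 7 new (k, k, y, y, y, u, a)
  "uaauyaa" → prefix "uaa" already present; 4 new (u, y, a, a)
  "uaauyka" → prefix "uaauy" already present; 2 new (k, a)
  "uaayukyuuuy" → prefix "uaayu" already present; 6 new (k, y, u, u, u, y)
  "kkuuuykak" → prefix "kkuuu" already present; 4 new (y, k, a, k)
  "uaaykauyuyk" → prefix "uaay" already present; 7 new (k, a, u, y, u, y, k)
  "uaayyka" → prefix "uaay" already present; 3 new (y, k, a)
  "ykyaayuu" → prefix "yky" already present; 5 new (a, a, y, u, u)
  "ykkuyua" → prefix "ykk" already present; 4 new (u, y, u, a)
Total nodes = 7 + 5 + 11 + 1 + 3 + 4 + 0 + 1 + 7 + 7 + 6 + 0 + 7 + 4 + 2 + 6 + 4 + 7 + 3 + 5 + 4 = 94

94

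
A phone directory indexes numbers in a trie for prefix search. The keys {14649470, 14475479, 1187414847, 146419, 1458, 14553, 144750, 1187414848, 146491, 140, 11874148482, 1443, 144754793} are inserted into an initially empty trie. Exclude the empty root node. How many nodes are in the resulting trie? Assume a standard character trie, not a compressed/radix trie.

36

Insert word by word; a character creates a node only if that edge doesn't already exist:
  "14649470" → 8 new (1, 4, 6, 4, 9, 4, 7, 0)
  "14475479" → prefix "14" already present; 6 new (4, 7, 5, 4, 7, 9)
  "1187414847" → prefix "1" already present; 9 new (1, 8, 7, 4, 1, 4, 8, 4, 7)
  "146419" → prefix "1464" already present; 2 new (1, 9)
  "1458" → prefix "14" already present; 2 new (5, 8)
  "14553" → prefix "145" already present; 2 new (5, 3)
  "144750" → prefix "14475" already present; 1 new (0)
  "1187414848" → prefix "118741484" already present; 1 new (8)
  "146491" → prefix "14649" already present; 1 new (1)
  "140" → prefix "14" already present; 1 new (0)
  "11874148482" → prefix "1187414848" already present; 1 new (2)
  "1443" → prefix "144" already present; 1 new (3)
  "144754793" → prefix "14475479" already present; 1 new (3)
Total nodes = 8 + 6 + 9 + 2 + 2 + 2 + 1 + 1 + 1 + 1 + 1 + 1 + 1 = 36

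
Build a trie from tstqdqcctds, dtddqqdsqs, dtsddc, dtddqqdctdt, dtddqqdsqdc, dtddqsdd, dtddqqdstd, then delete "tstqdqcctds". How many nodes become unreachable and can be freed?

After clearing the end-marker at "tstqdqcctds", prune upward until reaching a node still needed by another word.
No other word shares any prefix with "tstqdqcctds", so all 11 of its nodes go.
Nodes removed: 11

11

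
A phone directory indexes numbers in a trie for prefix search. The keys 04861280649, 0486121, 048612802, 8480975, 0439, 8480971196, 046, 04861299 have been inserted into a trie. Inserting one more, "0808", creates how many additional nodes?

"0" is already a path in the trie; the remaining "808" must be added.
Each of the 3 remaining characters creates one node.

3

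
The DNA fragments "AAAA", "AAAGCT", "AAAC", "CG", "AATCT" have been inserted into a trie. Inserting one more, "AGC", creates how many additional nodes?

2

Walking "AGC" from the root, the first 1 characters ("A") follow existing edges; "G" is the first miss.
New nodes needed: |"AGC"| − 1 = 3 − 1 = 2.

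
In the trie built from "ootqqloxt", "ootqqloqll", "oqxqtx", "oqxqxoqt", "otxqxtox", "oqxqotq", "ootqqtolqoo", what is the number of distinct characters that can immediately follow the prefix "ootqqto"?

1

Walk "ootqqto" from the root, arriving at one node.
Distinct next characters after "ootqqto": l.
That node has 1 child edge.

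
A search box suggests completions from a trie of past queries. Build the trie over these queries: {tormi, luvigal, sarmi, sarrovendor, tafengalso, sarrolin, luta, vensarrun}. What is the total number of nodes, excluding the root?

48

Insert word by word; a character creates a node only if that edge doesn't already exist:
  "tormi" → 5 new (t, o, r, m, i)
  "luvigal" → 7 new (l, u, v, i, g, a, l)
  "sarmi" → 5 new (s, a, r, m, i)
  "sarrovendor" → prefix "sar" already present; 8 new (r, o, v, e, n, d, o, r)
  "tafengalso" → prefix "t" already present; 9 new (a, f, e, n, g, a, l, s, o)
  "sarrolin" → prefix "sarro" already present; 3 new (l, i, n)
  "luta" → prefix "lu" already present; 2 new (t, a)
  "vensarrun" → 9 new (v, e, n, s, a, r, r, u, n)
Total nodes = 5 + 7 + 5 + 8 + 9 + 3 + 2 + 9 = 48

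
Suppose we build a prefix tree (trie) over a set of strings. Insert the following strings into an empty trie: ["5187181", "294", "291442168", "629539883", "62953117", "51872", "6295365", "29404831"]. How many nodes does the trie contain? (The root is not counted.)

Count nodes per top-level branch (shared prefixes stored once):
  '2'-branch (291442168, 294, 29404831): 15 nodes
  '5'-branch (5187181, 51872): 8 nodes
  '6'-branch (62953117, 6295365, 629539883): 14 nodes
Sum: 37

37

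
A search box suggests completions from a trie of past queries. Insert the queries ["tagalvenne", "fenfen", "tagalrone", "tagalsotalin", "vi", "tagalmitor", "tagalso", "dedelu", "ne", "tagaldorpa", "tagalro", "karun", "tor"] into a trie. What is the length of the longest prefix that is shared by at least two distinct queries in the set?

Look for the deepest trie node that still has at least two words in its subtree.
e.g. "tagalro" and "tagalrone" share the prefix "tagalro" of length 7; no pair shares a longer one.
Longest shared-prefix length: 7

7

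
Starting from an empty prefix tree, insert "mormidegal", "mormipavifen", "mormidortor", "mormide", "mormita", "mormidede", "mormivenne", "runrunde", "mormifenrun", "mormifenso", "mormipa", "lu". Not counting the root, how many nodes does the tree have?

49

Insert word by word; a character creates a node only if that edge doesn't already exist:
  "mormidegal" → 10 new (m, o, r, m, i, d, e, g, a, l)
  "mormipavifen" → prefix "mormi" already present; 7 new (p, a, v, i, f, e, n)
  "mormidortor" → prefix "mormid" already present; 5 new (o, r, t, o, r)
  "mormide" → prefix "mormide" already present; 0 new (none)
  "mormita" → prefix "mormi" already present; 2 new (t, a)
  "mormidede" → prefix "mormide" already present; 2 new (d, e)
  "mormivenne" → prefix "mormi" already present; 5 new (v, e, n, n, e)
  "runrunde" → 8 new (r, u, n, r, u, n, d, e)
  "mormifenrun" → prefix "mormi" already present; 6 new (f, e, n, r, u, n)
  "mormifenso" → prefix "mormifen" already present; 2 new (s, o)
  "mormipa" → prefix "mormipa" already present; 0 new (none)
  "lu" → 2 new (l, u)
Total nodes = 10 + 7 + 5 + 0 + 2 + 2 + 5 + 8 + 6 + 2 + 0 + 2 = 49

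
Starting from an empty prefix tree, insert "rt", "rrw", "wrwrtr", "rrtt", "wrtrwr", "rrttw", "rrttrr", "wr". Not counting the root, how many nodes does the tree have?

19

Count nodes per top-level branch (shared prefixes stored once):
  'r'-branch (rrtt, rrttrr, rrttw, rrw, rt): 9 nodes
  'w'-branch (wr, wrtrwr, wrwrtr): 10 nodes
Sum: 19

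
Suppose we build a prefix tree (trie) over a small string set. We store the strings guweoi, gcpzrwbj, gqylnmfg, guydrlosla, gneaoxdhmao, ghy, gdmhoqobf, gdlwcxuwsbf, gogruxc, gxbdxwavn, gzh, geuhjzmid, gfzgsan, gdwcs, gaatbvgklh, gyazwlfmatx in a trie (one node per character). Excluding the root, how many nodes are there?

For each word, the new-node count is its length minus the longest prefix already in the trie:
  "guweoi" → 6 new (g, u, w, e, o, i)
  "gcpzrwbj" → prefix "g" already present; 7 new (c, p, z, r, w, b, j)
  "gqylnmfg" → prefix "g" already present; 7 new (q, y, l, n, m, f, g)
  "guydrlosla" → prefix "gu" already present; 8 new (y, d, r, l, o, s, l, a)
  "gneaoxdhmao" → prefix "g" already present; 10 new (n, e, a, o, x, d, h, m, a, o)
  "ghy" → prefix "g" already present; 2 new (h, y)
  "gdmhoqobf" → prefix "g" already present; 8 new (d, m, h, o, q, o, b, f)
  "gdlwcxuwsbf" → prefix "gd" already present; 9 new (l, w, c, x, u, w, s, b, f)
  "gogruxc" → prefix "g" already present; 6 new (o, g, r, u, x, c)
  "gxbdxwavn" → prefix "g" already present; 8 new (x, b, d, x, w, a, v, n)
  "gzh" → prefix "g" already present; 2 new (z, h)
  "geuhjzmid" → prefix "g" already present; 8 new (e, u, h, j, z, m, i, d)
  "gfzgsan" → prefix "g" already present; 6 new (f, z, g, s, a, n)
  "gdwcs" → prefix "gd" already present; 3 new (w, c, s)
  "gaatbvgklh" → prefix "g" already present; 9 new (a, a, t, b, v, g, k, l, h)
  "gyazwlfmatx" → prefix "g" already present; 10 new (y, a, z, w, l, f, m, a, t, x)
Total nodes = 6 + 7 + 7 + 8 + 10 + 2 + 8 + 9 + 6 + 8 + 2 + 8 + 6 + 3 + 9 + 10 = 109

109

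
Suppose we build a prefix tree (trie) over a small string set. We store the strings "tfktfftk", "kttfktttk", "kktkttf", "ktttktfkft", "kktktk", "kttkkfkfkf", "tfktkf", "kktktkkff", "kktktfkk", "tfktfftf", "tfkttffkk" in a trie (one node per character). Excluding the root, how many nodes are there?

52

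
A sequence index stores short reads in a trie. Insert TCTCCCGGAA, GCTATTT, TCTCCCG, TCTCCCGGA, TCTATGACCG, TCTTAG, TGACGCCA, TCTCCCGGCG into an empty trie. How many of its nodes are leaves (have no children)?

6

A leaf is a node with no children — equivalently, the end of a word that is not a proper prefix of any other stored word.
Those words: "GCTATTT", "TCTATGACCG", "TCTCCCGGAA", "TCTCCCGGCG", "TCTTAG", "TGACGCCA"
Leaf count: 6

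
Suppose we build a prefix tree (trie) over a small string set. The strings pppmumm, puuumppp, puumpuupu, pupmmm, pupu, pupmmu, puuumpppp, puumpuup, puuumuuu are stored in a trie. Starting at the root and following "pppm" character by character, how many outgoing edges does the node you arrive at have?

1

Walk "pppm" from the root, arriving at one node.
Characters that immediately follow "pppm" among the stored strings: {u}.
That node has 1 child edge.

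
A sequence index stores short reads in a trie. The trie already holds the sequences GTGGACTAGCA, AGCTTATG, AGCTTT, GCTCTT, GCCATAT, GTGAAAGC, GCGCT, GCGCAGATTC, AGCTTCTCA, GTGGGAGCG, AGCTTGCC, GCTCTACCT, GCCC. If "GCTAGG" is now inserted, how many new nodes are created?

"GCT" is already a path in the trie; the remaining "AGG" must be added.
So 6 − 3 = 3 new nodes.

3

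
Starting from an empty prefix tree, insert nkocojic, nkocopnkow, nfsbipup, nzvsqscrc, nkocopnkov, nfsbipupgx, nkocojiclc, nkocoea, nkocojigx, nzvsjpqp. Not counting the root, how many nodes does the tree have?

Count nodes per top-level branch (shared prefixes stored once):
  'n'-branch (nfsbipup, nfsbipupgx, nkocoea, nkocojic, nkocojiclc, nkocojigx, nkocopnkov, nkocopnkow, nzvsjpqp, nzvsqscrc): 41 nodes
Sum: 41

41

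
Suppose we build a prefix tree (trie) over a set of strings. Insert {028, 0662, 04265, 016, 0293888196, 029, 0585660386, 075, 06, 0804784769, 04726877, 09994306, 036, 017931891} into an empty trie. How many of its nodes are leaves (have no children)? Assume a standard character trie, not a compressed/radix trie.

A leaf is a node with no children — equivalently, the end of a word that is not a proper prefix of any other stored word.
Those words: "016", "017931891", "028", "0293888196", "036", "04265", "04726877", "0585660386", "0662", "075", "0804784769", "09994306"
Leaf count: 12

12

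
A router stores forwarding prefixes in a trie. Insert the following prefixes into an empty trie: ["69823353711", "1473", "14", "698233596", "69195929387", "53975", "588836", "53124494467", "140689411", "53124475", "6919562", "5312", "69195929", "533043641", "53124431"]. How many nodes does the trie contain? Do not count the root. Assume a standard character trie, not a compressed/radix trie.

65

Trace insertions, counting only characters that open a new branch:
  "69823353711" → 11 new (6, 9, 8, 2, 3, 3, 5, 3, 7, 1, 1)
  "1473" → 4 new (1, 4, 7, 3)
  "14" → prefix "14" already present; 0 new (none)
  "698233596" → prefix "6982335" already present; 2 new (9, 6)
  "69195929387" → prefix "69" already present; 9 new (1, 9, 5, 9, 2, 9, 3, 8, 7)
  "53975" → 5 new (5, 3, 9, 7, 5)
  "588836" → prefix "5" already present; 5 new (8, 8, 8, 3, 6)
  "53124494467" → prefix "53" already present; 9 new (1, 2, 4, 4, 9, 4, 4, 6, 7)
  "140689411" → prefix "14" already present; 7 new (0, 6, 8, 9, 4, 1, 1)
  "53124475" → prefix "531244" already present; 2 new (7, 5)
  "6919562" → prefix "69195" already present; 2 new (6, 2)
  "5312" → prefix "5312" already present; 0 new (none)
  "69195929" → prefix "69195929" already present; 0 new (none)
  "533043641" → prefix "53" already present; 7 new (3, 0, 4, 3, 6, 4, 1)
  "53124431" → prefix "531244" already present; 2 new (3, 1)
Total nodes = 11 + 4 + 0 + 2 + 9 + 5 + 5 + 9 + 7 + 2 + 2 + 0 + 0 + 7 + 2 = 65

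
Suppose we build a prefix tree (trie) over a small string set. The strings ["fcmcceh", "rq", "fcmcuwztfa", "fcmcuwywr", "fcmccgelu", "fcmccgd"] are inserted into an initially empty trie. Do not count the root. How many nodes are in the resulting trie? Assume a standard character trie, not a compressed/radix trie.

Trace insertions, counting only characters that open a new branch:
  "fcmcceh" → 7 new (f, c, m, c, c, e, h)
  "rq" → 2 new (r, q)
  "fcmcuwztfa" → prefix "fcmc" already present; 6 new (u, w, z, t, f, a)
  "fcmcuwywr" → prefix "fcmcuw" already present; 3 new (y, w, r)
  "fcmccgelu" → prefix "fcmcc" already present; 4 new (g, e, l, u)
  "fcmccgd" → prefix "fcmccg" already present; 1 new (d)
Total nodes = 7 + 2 + 6 + 3 + 4 + 1 = 23

23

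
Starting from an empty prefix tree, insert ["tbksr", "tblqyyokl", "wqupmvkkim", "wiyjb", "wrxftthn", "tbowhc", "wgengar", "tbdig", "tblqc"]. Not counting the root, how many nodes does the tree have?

47

Trace insertions, counting only characters that open a new branch:
  "tbksr" → 5 new (t, b, k, s, r)
  "tblqyyokl" → prefix "tb" already present; 7 new (l, q, y, y, o, k, l)
  "wqupmvkkim" → 10 new (w, q, u, p, m, v, k, k, i, m)
  "wiyjb" → prefix "w" already present; 4 new (i, y, j, b)
  "wrxftthn" → prefix "w" already present; 7 new (r, x, f, t, t, h, n)
  "tbowhc" → prefix "tb" already present; 4 new (o, w, h, c)
  "wgengar" → prefix "w" already present; 6 new (g, e, n, g, a, r)
  "tbdig" → prefix "tb" already present; 3 new (d, i, g)
  "tblqc" → prefix "tblq" already present; 1 new (c)
Total nodes = 5 + 7 + 10 + 4 + 7 + 4 + 6 + 3 + 1 = 47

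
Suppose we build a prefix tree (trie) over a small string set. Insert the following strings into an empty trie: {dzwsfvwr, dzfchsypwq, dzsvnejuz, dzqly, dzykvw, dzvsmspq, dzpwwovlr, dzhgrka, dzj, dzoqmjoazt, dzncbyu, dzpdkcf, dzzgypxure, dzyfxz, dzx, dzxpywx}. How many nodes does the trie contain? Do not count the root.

Trace insertions, counting only characters that open a new branch:
  "dzwsfvwr" → 8 new (d, z, w, s, f, v, w, r)
  "dzfchsypwq" → prefix "dz" already present; 8 new (f, c, h, s, y, p, w, q)
  "dzsvnejuz" → prefix "dz" already present; 7 new (s, v, n, e, j, u, z)
  "dzqly" → prefix "dz" already present; 3 new (q, l, y)
  "dzykvw" → prefix "dz" already present; 4 new (y, k, v, w)
  "dzvsmspq" → prefix "dz" already present; 6 new (v, s, m, s, p, q)
  "dzpwwovlr" → prefix "dz" already present; 7 new (p, w, w, o, v, l, r)
  "dzhgrka" → prefix "dz" already present; 5 new (h, g, r, k, a)
  "dzj" → prefix "dz" already present; 1 new (j)
  "dzoqmjoazt" → prefix "dz" already present; 8 new (o, q, m, j, o, a, z, t)
  "dzncbyu" → prefix "dz" already present; 5 new (n, c, b, y, u)
  "dzpdkcf" → prefix "dzp" already present; 4 new (d, k, c, f)
  "dzzgypxure" → prefix "dz" already present; 8 new (z, g, y, p, x, u, r, e)
  "dzyfxz" → prefix "dzy" already present; 3 new (f, x, z)
  "dzx" → prefix "dz" already present; 1 new (x)
  "dzxpywx" → prefix "dzx" already present; 4 new (p, y, w, x)
Total nodes = 8 + 8 + 7 + 3 + 4 + 6 + 7 + 5 + 1 + 8 + 5 + 4 + 8 + 3 + 1 + 4 = 82

82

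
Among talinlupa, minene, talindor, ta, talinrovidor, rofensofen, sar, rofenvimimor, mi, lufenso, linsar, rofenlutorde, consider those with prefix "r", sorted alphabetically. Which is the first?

rofenlutorde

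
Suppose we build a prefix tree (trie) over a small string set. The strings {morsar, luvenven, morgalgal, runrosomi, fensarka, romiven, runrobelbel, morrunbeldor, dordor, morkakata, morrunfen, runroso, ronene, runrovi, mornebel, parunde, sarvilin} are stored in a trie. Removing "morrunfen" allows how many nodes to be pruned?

3

A node on "morrunfen"'s path can go only if nothing else ends at it or branches off below it.
The suffix "fen" (3 nodes) is used only by "morrunfen"; the node for "morrun" still has the child "b", so pruning stops there.
Nodes removed: 3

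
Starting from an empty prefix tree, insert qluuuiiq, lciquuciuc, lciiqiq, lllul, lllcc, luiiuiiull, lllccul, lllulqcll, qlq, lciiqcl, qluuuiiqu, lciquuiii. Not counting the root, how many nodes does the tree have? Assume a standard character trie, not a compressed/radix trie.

Count nodes per top-level branch (shared prefixes stored once):
  'l'-branch (lciiqcl, lciiqiq, lciquuciuc, lciquuiii, lllcc, lllccul, lllul, lllulqcll, luiiuiiull): 40 nodes
  'q'-branch (qlq, qluuuiiq, qluuuiiqu): 10 nodes
Sum: 50

50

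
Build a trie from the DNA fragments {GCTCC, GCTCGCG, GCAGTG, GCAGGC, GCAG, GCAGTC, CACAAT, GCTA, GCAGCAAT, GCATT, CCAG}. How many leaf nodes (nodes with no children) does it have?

A leaf is a node with no children — equivalently, the end of a word that is not a proper prefix of any other stored word.
Those words: "CACAAT", "CCAG", "GCAGCAAT", "GCAGGC", "GCAGTC", "GCAGTG", "GCATT", "GCTA", "GCTCC", "GCTCGCG"
Leaf count: 10

10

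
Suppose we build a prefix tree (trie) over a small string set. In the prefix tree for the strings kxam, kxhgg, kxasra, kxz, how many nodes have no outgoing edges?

4

A leaf is a node with no children — equivalently, the end of a word that is not a proper prefix of any other stored word.
Those words: "kxam", "kxasra", "kxhgg", "kxz"
Leaf count: 4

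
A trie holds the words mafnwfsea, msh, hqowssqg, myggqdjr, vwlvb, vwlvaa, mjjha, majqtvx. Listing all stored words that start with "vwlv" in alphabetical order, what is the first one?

vwlvaa

Words with prefix "vwlv", in lexicographic order: "vwlvaa", "vwlvb"
The 1st is vwlvaa.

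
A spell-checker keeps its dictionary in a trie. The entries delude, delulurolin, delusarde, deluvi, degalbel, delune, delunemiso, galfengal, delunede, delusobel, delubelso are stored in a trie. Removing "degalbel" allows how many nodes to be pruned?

Walk "degalbel" from the leaf back toward the root, removing each node that no remaining word uses.
The suffix "galbel" (6 nodes) is used only by "degalbel"; the node for "de" still has the child "l", so pruning stops there.
Nodes removed: 6

6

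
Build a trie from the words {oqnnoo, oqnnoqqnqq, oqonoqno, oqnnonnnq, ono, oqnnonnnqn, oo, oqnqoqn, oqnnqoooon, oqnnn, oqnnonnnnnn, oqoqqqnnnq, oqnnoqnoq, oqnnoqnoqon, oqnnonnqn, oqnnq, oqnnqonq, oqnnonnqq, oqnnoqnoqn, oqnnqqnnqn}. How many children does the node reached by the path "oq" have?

2

The children of the "oq" node are the distinct next characters among strings starting with "oq".
Distinct next characters after "oq": n, o.
That node has 2 child edges.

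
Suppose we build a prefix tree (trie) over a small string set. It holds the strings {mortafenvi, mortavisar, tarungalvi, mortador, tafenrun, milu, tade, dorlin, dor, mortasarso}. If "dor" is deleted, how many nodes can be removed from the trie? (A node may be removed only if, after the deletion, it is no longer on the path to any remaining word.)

Walk "dor" from the leaf back toward the root, removing each node that no remaining word uses.
Every node on "dor" is still needed (e.g. by "dorlin"), so nothing is freed.
Nodes removed: 0

0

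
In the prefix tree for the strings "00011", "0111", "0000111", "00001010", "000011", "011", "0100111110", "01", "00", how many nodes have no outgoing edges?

5

Leaves are exactly the stored words that no other stored word extends.
Those words: "00001010", "0000111", "00011", "0100111110", "0111"
Leaf count: 5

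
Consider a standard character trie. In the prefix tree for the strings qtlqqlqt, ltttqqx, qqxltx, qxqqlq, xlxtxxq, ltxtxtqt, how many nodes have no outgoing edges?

Leaves are exactly the stored words that no other stored word extends.
Those words: "ltttqqx", "ltxtxtqt", "qqxltx", "qtlqqlqt", "qxqqlq", "xlxtxxq"
Leaf count: 6

6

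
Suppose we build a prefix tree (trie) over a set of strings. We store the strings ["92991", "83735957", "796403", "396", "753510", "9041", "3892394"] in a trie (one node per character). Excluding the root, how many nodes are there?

Count nodes per top-level branch (shared prefixes stored once):
  '3'-branch (3892394, 396): 9 nodes
  '7'-branch (753510, 796403): 11 nodes
  '8'-branch (83735957): 8 nodes
  '9'-branch (9041, 92991): 8 nodes
Sum: 36

36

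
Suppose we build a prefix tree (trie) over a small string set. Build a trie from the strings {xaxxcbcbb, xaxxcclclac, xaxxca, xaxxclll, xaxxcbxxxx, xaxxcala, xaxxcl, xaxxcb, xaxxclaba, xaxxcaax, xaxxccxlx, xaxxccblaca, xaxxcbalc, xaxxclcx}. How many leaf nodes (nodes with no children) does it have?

11

Leaves are exactly the stored words that no other stored word extends.
Those words: "xaxxcaax", "xaxxcala", "xaxxcbalc", "xaxxcbcbb", "xaxxcbxxxx", "xaxxccblaca", "xaxxcclclac", "xaxxccxlx", "xaxxclaba", "xaxxclcx", "xaxxclll"
Leaf count: 11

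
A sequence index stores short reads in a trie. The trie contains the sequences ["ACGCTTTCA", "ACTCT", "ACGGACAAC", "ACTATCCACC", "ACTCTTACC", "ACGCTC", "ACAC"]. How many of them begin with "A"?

7

Traverse to the node for "A", then collect every word in that subtree.
Matches: "ACAC", "ACGCTC", "ACGCTTTCA", "ACGGACAAC", "ACTATCCACC", "ACTCT", "ACTCTTACC"
Count: 7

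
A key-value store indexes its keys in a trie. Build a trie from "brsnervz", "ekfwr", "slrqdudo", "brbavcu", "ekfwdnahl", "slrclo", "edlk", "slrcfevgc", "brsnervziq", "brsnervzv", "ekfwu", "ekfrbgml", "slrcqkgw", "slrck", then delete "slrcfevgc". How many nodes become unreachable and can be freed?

After clearing the end-marker at "slrcfevgc", prune upward until reaching a node still needed by another word.
The suffix "fevgc" (5 nodes) is used only by "slrcfevgc"; the node for "slrc" still has the child "l", so pruning stops there.
Nodes removed: 5

5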